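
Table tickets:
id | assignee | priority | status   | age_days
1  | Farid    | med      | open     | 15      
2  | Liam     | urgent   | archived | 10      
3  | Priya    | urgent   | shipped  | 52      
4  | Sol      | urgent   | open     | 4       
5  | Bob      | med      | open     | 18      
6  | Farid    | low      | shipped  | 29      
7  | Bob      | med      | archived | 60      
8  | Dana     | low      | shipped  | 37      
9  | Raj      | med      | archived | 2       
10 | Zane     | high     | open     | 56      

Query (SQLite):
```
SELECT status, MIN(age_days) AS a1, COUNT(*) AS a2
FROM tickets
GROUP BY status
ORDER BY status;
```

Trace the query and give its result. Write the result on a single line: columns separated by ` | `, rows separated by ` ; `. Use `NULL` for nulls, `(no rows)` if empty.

archived | 2 | 3 ; open | 4 | 4 ; shipped | 29 | 3

Group tickets by status.
Per group compute: MIN(age_days), COUNT(*).
  archived: ids {2, 7, 9} → MIN(age_days)=2, COUNT(*)=3
  open: ids {1, 4, 5, 10} → MIN(age_days)=4, COUNT(*)=4
  shipped: ids {3, 6, 8} → MIN(age_days)=29, COUNT(*)=3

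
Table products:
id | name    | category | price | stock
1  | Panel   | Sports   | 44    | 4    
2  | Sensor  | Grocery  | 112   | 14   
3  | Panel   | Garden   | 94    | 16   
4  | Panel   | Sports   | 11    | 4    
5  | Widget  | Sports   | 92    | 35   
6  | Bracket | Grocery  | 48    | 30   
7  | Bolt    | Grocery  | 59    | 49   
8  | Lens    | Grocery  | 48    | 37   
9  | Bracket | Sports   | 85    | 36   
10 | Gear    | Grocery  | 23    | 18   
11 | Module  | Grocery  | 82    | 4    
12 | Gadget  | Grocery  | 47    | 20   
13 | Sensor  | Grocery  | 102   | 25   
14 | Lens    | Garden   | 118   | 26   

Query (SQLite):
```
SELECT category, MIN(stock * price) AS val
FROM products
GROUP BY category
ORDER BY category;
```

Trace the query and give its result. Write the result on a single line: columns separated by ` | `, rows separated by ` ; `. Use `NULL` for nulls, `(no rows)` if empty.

For each row compute stock * price.
Group by category; take MIN of the expression per group.
  Garden: ids {3, 14} → MIN(stock * price)=1504
  Grocery: ids {2, 6, 7, 8, 10, 11, 12, 13} → MIN(stock * price)=328
  Sports: ids {1, 4, 5, 9} → MIN(stock * price)=44

Garden | 1504 ; Grocery | 328 ; Sports | 44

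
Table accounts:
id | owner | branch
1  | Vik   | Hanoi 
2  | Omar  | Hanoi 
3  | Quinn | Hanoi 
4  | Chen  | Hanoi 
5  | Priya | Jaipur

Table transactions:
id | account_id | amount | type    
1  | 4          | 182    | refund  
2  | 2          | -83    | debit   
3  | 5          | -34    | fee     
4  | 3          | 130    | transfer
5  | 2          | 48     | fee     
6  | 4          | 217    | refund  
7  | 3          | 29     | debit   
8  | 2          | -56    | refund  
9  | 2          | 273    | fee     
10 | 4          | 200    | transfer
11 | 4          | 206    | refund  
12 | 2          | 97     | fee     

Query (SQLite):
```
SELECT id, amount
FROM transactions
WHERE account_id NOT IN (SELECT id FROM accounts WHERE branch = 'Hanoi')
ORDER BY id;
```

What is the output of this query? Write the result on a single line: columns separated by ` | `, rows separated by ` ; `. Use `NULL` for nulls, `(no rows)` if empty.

Inner query: accounts.id where branch = 'Hanoi'.
Outer: keep transactions rows whose account_id is not in that set.
Inner query → {1, 2, 3, 4}

3 | -34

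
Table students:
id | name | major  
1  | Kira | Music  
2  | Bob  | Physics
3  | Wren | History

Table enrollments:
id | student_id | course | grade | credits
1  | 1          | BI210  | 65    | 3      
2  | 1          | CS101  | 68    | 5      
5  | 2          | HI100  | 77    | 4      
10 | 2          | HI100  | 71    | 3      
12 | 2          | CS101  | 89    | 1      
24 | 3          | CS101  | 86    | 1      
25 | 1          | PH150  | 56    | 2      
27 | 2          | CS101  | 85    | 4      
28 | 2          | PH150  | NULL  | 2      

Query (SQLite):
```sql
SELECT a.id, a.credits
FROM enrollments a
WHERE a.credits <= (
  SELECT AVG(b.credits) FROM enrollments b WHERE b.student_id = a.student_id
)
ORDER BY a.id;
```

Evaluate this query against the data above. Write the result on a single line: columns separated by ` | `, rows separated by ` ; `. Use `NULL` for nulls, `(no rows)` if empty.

1 | 3 ; 12 | 1 ; 24 | 1 ; 25 | 2 ; 28 | 2

For each enrollments row a, compute AVG(credits) over rows sharing a.student_id.
Keep row a if a.credits <= that per-group AVG.
  student_id=1: AVG(credits) = 3.333333
  student_id=2: AVG(credits) = 2.8
  student_id=3: AVG(credits) = 1.0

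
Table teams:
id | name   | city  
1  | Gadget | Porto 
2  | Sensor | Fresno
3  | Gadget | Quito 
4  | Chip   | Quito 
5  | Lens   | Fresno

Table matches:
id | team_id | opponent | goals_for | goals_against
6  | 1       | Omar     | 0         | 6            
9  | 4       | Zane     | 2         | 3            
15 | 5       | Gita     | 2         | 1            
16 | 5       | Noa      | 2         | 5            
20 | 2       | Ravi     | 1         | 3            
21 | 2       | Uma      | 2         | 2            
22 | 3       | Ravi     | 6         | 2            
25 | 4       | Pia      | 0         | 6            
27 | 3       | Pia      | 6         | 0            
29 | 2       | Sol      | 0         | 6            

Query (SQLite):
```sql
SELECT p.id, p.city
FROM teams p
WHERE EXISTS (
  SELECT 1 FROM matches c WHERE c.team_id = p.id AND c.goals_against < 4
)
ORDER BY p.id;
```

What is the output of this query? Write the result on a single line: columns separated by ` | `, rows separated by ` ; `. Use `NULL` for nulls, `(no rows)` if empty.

For each teams row, check whether any matches with matching team_id has goals_against < 4.
Keep rows where that is true.

2 | Fresno ; 3 | Quito ; 4 | Quito ; 5 | Fresno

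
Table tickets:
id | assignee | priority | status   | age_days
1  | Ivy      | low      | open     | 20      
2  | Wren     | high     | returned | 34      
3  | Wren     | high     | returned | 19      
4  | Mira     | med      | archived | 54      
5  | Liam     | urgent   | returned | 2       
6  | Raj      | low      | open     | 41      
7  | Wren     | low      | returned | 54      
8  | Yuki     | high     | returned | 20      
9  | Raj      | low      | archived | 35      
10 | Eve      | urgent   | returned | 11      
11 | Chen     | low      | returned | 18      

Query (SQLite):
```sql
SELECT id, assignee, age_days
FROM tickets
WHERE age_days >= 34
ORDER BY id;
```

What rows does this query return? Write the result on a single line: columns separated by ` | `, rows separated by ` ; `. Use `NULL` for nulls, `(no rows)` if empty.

age_days >= 34: ids {2, 4, 6, 7, 9}

2 | Wren | 34 ; 4 | Mira | 54 ; 6 | Raj | 41 ; 7 | Wren | 54 ; 9 | Raj | 35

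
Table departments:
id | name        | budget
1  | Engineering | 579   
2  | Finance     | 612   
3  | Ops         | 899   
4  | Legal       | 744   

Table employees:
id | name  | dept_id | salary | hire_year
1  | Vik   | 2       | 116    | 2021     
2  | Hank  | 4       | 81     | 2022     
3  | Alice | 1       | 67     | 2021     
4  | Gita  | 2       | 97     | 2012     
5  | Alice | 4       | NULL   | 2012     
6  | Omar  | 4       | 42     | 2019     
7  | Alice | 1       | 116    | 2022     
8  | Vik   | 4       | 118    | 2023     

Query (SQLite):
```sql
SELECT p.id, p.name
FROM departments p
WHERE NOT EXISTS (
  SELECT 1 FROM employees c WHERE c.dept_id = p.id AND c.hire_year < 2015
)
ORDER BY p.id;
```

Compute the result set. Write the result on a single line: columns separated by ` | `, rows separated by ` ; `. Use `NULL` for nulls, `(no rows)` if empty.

For each departments row, check whether any employees with matching dept_id has hire_year < 2015.
Keep rows where that is false.

1 | Engineering ; 3 | Ops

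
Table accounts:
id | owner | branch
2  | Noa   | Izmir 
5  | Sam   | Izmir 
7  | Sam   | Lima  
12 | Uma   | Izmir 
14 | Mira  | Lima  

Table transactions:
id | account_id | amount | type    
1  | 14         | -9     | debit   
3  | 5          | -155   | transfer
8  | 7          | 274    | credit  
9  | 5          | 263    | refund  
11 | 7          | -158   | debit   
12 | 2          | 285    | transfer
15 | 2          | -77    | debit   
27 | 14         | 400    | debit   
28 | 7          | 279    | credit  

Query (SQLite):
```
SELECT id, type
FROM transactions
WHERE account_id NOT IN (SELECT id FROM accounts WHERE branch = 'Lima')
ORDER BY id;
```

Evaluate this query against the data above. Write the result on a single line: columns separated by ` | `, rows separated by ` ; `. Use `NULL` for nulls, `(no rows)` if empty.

Inner query: accounts.id where branch = 'Lima'.
Outer: keep transactions rows whose account_id is not in that set.
Inner query → {7, 14}

3 | transfer ; 9 | refund ; 12 | transfer ; 15 | debit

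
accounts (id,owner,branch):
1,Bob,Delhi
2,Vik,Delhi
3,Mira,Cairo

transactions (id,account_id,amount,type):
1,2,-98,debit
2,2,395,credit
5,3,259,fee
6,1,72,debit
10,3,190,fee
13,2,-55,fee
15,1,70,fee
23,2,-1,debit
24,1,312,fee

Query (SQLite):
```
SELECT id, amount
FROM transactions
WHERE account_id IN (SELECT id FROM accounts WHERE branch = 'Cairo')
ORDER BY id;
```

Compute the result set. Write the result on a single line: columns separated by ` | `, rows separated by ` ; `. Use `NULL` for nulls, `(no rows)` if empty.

5 | 259 ; 10 | 190

Inner query: accounts.id where branch = 'Cairo'.
Outer: keep transactions rows whose account_id is in that set.
Inner query → {3}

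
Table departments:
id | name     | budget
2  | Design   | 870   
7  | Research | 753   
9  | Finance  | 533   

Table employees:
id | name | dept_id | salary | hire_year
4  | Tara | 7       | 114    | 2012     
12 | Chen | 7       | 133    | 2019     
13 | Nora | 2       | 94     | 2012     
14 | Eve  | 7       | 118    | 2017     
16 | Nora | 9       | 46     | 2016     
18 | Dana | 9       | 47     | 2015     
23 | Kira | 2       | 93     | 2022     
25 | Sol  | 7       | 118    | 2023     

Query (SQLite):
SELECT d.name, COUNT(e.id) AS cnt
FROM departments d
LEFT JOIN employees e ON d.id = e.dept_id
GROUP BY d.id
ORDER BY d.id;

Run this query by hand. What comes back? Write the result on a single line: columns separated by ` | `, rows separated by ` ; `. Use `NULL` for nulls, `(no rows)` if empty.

LEFT JOIN keeps every departments row; unmatched ones get NULL for employees columns.
Group by departments.id and compute COUNT(e.id). COUNT(col) of an all-NULL group is 0.
  2: ids {13, 23} → COUNT(e.id)=2
  7: ids {4, 12, 14, 25} → COUNT(e.id)=4
  9: ids {16, 18} → COUNT(e.id)=2

Design | 2 ; Research | 4 ; Finance | 2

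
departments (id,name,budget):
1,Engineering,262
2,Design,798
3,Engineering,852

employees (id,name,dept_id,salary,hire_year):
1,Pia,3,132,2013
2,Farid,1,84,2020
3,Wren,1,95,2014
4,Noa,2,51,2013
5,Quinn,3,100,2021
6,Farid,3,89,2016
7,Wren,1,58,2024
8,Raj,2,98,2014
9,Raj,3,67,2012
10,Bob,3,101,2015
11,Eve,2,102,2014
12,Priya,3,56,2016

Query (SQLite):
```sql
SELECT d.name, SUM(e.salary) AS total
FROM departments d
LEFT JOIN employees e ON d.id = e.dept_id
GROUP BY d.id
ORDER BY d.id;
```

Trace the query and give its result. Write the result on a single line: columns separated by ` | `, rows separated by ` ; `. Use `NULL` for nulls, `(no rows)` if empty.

LEFT JOIN keeps every departments row; unmatched ones get NULL for employees columns.
Group by departments.id and compute SUM(e.salary). SUM over an all-NULL group is NULL.
  1: ids {2, 3, 7} → SUM(e.salary)=237
  2: ids {4, 8, 11} → SUM(e.salary)=251
  3: ids {1, 5, 6, 9, 10, 12} → SUM(e.salary)=545

Engineering | 237 ; Design | 251 ; Engineering | 545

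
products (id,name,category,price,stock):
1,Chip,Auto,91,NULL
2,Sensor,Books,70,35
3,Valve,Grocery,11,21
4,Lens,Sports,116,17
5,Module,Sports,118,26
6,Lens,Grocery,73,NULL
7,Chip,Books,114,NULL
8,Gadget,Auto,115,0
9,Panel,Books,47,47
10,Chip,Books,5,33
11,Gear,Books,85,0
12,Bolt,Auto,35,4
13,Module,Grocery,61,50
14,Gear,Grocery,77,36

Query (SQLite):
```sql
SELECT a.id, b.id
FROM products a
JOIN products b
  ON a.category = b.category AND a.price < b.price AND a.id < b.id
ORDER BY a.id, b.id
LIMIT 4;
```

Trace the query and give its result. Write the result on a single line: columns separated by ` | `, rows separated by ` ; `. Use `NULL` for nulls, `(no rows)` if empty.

1 | 8 ; 2 | 7 ; 2 | 11 ; 3 | 6

Pairs (a,b) with same category, a.price < b.price, a.id < b.id.
category groups: Auto:{1,8,12} Books:{2,7,9,10,11} Grocery:{3,6,13,14} Sports:{4,5}
Ordered by (a.id, b.id); first 4.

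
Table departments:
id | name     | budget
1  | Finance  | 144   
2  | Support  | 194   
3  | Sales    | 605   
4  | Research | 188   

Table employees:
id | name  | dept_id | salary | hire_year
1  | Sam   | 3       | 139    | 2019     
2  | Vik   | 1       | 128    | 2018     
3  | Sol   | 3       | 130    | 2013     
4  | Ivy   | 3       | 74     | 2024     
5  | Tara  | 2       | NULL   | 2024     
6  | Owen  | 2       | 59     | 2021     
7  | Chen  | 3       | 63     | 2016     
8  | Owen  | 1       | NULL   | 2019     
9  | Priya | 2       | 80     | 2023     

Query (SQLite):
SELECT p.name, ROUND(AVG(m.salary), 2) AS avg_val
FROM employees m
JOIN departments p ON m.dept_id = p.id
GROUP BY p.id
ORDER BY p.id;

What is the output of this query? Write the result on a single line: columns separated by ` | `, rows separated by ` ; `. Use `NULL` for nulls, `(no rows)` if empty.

Join each employees row to its departments via dept_id.
Group joined rows by departments.id; compute ROUND(AVG(m.salary), 2) per group.
  1: ids {2, 8} → ROUND(AVG(m.salary), 2)=128
  2: ids {5, 6, 9} → ROUND(AVG(m.salary), 2)=69.5
  3: ids {1, 3, 4, 7} → ROUND(AVG(m.salary), 2)=101.5

Finance | 128 ; Support | 69.5 ; Sales | 101.5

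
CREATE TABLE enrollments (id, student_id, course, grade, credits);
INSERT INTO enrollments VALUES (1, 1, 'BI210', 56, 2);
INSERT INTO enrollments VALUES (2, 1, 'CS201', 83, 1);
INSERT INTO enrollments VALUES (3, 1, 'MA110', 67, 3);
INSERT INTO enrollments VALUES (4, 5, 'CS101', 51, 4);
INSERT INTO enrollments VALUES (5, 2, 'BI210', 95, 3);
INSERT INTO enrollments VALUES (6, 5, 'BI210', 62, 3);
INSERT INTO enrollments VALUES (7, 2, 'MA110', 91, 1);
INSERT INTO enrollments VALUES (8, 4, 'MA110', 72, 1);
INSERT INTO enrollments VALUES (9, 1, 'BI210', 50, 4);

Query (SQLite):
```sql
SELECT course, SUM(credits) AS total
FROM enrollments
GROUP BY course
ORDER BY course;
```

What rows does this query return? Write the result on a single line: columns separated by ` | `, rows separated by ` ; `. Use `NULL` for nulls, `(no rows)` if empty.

BI210 | 12 ; CS101 | 4 ; CS201 | 1 ; MA110 | 5

Partition enrollments by course; compute SUM(credits) within each group.
  BI210: ids {1, 5, 6, 9} → SUM(credits)=12
  CS101: ids {4} → SUM(credits)=4
  CS201: ids {2} → SUM(credits)=1
  MA110: ids {3, 7, 8} → SUM(credits)=5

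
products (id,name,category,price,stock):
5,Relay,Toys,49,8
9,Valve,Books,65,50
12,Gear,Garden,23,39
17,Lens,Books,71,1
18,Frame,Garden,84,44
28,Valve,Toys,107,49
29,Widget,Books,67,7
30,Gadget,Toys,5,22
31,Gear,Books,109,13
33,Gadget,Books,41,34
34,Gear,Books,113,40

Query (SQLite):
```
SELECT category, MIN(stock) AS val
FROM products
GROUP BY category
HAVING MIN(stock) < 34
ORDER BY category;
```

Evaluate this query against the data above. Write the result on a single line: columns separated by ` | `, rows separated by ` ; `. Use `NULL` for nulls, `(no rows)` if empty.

Books | 1 ; Toys | 8

Partition products by category; compute MIN(stock) within each group.
HAVING: keep groups where MIN(stock) < 34.
  Books: ids {9, 17, 29, 31, 33, 34} → MIN(stock)=1
  Garden: ids {12, 18} → MIN(stock)=39
  Toys: ids {5, 28, 30} → MIN(stock)=8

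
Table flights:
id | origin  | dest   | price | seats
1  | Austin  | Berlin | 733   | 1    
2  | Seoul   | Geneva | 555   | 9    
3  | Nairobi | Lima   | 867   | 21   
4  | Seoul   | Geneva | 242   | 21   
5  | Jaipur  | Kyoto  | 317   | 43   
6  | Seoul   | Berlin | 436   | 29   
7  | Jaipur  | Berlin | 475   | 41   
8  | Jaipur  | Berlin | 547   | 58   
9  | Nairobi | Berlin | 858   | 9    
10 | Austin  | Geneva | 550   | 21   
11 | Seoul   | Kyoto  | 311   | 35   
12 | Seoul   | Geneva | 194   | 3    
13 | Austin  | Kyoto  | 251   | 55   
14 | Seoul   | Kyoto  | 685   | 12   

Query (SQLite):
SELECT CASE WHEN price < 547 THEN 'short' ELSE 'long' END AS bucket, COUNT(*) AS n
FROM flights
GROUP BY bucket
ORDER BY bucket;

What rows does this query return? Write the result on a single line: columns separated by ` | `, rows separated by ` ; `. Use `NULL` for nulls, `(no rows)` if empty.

long | 7 ; short | 7

Bucket rows by price < 547 → 'short' else 'long'; count each bucket.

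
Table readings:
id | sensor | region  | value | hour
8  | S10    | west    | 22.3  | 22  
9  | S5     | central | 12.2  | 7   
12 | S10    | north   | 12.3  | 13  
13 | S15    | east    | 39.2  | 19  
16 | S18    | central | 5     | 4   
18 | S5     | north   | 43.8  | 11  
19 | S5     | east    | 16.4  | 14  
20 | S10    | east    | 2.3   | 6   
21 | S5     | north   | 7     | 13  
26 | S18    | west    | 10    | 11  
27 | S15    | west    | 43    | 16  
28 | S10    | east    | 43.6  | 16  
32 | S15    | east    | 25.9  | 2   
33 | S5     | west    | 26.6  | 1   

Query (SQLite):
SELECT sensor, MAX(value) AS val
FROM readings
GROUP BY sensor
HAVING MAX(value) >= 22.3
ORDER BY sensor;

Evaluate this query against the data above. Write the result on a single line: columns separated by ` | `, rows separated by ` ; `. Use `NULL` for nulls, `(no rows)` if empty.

S10 | 43.6 ; S15 | 43 ; S5 | 43.8

Partition readings by sensor; compute MAX(value) within each group.
HAVING: keep groups where MAX(value) >= 22.3.
  S10: ids {8, 12, 20, 28} → MAX(value)=43.6
  S15: ids {13, 27, 32} → MAX(value)=43
  S18: ids {16, 26} → MAX(value)=10
  S5: ids {9, 18, 19, 21, 33} → MAX(value)=43.8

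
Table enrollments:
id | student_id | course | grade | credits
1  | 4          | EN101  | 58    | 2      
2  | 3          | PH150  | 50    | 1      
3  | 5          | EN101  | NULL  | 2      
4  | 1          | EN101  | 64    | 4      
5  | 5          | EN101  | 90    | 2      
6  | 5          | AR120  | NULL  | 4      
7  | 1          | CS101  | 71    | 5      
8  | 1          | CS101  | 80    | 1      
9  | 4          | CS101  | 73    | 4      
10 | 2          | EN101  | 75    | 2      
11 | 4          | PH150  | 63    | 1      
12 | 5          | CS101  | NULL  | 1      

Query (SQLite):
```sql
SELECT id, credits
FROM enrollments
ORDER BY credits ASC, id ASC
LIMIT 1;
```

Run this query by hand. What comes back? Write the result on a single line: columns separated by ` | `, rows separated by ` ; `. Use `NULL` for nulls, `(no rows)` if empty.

Sort by credits asc, tiebreak id asc: (1, id=2), (1, id=8), (1, id=11), (1, id=12) …. Take first 1.

2 | 1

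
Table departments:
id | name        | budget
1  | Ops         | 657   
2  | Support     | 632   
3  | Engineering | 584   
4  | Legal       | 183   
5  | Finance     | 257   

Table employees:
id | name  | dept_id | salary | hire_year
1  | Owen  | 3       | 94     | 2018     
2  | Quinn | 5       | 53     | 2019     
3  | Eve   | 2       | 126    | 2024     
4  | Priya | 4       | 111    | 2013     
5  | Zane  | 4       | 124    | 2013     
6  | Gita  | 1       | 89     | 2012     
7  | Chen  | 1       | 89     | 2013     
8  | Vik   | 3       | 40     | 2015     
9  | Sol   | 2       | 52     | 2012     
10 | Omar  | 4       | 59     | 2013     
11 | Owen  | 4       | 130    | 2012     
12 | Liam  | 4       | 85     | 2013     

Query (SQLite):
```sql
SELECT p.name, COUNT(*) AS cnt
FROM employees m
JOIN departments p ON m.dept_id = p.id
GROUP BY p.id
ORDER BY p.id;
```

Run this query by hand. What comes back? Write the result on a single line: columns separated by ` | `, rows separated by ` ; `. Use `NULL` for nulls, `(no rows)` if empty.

Ops | 2 ; Support | 2 ; Engineering | 2 ; Legal | 5 ; Finance | 1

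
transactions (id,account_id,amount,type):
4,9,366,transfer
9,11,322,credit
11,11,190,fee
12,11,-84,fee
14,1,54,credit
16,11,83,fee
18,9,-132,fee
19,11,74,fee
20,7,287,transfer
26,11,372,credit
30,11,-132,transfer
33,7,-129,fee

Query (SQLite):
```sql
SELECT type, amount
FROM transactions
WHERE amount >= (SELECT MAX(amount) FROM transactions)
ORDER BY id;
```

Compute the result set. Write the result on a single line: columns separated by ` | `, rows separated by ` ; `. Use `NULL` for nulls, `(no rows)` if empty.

credit | 372

Scalar subquery: MAX(amount) over all transactions rows = 372.
Keep rows where amount >= that value.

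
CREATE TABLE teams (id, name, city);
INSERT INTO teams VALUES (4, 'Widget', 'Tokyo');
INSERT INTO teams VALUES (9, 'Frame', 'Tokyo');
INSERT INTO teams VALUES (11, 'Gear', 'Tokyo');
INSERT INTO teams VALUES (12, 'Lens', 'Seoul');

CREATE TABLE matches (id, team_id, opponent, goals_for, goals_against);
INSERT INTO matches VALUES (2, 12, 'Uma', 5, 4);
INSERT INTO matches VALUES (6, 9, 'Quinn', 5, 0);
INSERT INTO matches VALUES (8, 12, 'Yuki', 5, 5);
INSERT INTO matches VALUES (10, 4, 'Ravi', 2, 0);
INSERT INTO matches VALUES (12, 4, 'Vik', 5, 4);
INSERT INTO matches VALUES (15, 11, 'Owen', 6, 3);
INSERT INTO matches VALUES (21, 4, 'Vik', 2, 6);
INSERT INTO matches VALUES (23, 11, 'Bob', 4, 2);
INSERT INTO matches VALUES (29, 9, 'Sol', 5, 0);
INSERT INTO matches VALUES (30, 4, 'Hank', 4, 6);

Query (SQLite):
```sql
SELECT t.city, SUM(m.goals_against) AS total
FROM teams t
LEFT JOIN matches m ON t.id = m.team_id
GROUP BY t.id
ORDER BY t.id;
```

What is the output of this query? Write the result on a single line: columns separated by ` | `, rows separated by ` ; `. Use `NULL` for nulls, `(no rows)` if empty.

Tokyo | 16 ; Tokyo | 0 ; Tokyo | 5 ; Seoul | 9

LEFT JOIN keeps every teams row; unmatched ones get NULL for matches columns.
Group by teams.id and compute SUM(m.goals_against). SUM over an all-NULL group is NULL.
  4: ids {10, 12, 21, 30} → SUM(m.goals_against)=16
  9: ids {6, 29} → SUM(m.goals_against)=0
  11: ids {15, 23} → SUM(m.goals_against)=5
  12: ids {2, 8} → SUM(m.goals_against)=9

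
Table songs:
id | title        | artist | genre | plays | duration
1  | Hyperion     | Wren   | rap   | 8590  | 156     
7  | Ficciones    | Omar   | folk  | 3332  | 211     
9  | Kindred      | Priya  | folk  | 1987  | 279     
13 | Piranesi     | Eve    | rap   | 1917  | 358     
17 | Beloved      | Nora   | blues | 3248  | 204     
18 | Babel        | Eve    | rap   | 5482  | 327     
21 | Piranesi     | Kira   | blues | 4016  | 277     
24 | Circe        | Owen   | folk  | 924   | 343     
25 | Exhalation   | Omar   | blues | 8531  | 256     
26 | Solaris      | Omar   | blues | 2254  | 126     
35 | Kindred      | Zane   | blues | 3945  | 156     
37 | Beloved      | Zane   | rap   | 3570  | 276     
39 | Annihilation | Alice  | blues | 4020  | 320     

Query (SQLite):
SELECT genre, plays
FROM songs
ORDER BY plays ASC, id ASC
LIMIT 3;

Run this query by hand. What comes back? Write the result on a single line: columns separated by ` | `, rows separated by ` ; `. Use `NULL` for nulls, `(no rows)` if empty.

folk | 924 ; rap | 1917 ; folk | 1987

Sort by plays asc, tiebreak id asc: (924, id=24), (1917, id=13), (1987, id=9), (2254, id=26), (3248, id=17), (3332, id=7) …. Take first 3.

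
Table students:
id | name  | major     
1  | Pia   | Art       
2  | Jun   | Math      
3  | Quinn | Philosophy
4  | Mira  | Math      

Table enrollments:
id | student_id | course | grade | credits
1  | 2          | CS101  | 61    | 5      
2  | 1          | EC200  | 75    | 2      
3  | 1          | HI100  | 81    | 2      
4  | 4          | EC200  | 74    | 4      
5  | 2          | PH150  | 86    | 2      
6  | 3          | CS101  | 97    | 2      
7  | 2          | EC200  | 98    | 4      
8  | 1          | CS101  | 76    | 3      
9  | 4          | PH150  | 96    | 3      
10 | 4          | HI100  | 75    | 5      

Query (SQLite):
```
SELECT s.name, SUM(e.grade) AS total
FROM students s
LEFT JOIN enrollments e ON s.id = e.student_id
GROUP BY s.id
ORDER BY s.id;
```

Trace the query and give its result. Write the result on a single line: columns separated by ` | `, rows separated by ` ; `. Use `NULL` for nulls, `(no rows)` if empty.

LEFT JOIN keeps every students row; unmatched ones get NULL for enrollments columns.
Group by students.id and compute SUM(e.grade). SUM over an all-NULL group is NULL.
  1: ids {2, 3, 8} → SUM(e.grade)=232
  2: ids {1, 5, 7} → SUM(e.grade)=245
  3: ids {6} → SUM(e.grade)=97
  4: ids {4, 9, 10} → SUM(e.grade)=245

Pia | 232 ; Jun | 245 ; Quinn | 97 ; Mira | 245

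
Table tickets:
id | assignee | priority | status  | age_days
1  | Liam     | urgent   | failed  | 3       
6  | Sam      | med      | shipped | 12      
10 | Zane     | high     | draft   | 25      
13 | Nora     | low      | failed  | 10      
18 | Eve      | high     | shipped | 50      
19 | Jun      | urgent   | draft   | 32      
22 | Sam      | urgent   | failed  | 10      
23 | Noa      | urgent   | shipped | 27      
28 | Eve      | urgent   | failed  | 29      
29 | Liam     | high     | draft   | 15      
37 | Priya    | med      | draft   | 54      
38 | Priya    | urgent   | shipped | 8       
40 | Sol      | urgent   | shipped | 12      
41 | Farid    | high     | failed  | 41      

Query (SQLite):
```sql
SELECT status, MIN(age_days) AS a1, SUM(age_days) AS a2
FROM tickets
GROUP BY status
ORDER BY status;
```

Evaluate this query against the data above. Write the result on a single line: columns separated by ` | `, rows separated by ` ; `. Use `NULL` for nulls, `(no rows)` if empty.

draft | 15 | 126 ; failed | 3 | 93 ; shipped | 8 | 109

Group tickets by status.
Per group compute: MIN(age_days), SUM(age_days).
  draft: ids {10, 19, 29, 37} → MIN(age_days)=15, SUM(age_days)=126
  failed: ids {1, 13, 22, 28, 41} → MIN(age_days)=3, SUM(age_days)=93
  shipped: ids {6, 18, 23, 38, 40} → MIN(age_days)=8, SUM(age_days)=109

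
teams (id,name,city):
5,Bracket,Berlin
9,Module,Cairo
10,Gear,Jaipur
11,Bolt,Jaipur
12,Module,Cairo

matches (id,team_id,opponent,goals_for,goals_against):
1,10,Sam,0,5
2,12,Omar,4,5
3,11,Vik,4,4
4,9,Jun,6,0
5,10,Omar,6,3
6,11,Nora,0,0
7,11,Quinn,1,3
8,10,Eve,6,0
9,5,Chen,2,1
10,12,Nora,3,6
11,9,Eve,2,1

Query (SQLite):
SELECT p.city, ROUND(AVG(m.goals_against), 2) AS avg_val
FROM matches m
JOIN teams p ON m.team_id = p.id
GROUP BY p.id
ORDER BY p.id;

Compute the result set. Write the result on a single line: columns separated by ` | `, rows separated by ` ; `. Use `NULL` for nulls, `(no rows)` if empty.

Berlin | 1 ; Cairo | 0.5 ; Jaipur | 2.67 ; Jaipur | 2.33 ; Cairo | 5.5

Join each matches row to its teams via team_id.
Group joined rows by teams.id; compute ROUND(AVG(m.goals_against), 2) per group.
  5: ids {9} → ROUND(AVG(m.goals_against), 2)=1
  9: ids {4, 11} → ROUND(AVG(m.goals_against), 2)=0.5
  10: ids {1, 5, 8} → ROUND(AVG(m.goals_against), 2)=2.67
  11: ids {3, 6, 7} → ROUND(AVG(m.goals_against), 2)=2.33
  12: ids {2, 10} → ROUND(AVG(m.goals_against), 2)=5.5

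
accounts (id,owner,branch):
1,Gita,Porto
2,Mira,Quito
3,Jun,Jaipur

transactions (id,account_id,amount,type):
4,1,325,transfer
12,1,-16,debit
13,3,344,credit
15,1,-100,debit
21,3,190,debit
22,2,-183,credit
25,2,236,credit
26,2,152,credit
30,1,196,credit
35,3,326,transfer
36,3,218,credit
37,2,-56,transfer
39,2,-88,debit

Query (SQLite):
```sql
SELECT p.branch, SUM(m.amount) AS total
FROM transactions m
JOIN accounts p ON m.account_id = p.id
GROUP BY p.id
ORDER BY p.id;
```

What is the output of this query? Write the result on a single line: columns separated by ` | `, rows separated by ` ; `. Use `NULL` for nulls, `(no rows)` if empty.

Join each transactions row to its accounts via account_id.
Group joined rows by accounts.id; compute SUM(m.amount) per group.
  1: ids {4, 12, 15, 30} → SUM(m.amount)=405
  2: ids {22, 25, 26, 37, 39} → SUM(m.amount)=61
  3: ids {13, 21, 35, 36} → SUM(m.amount)=1078

Porto | 405 ; Quito | 61 ; Jaipur | 1078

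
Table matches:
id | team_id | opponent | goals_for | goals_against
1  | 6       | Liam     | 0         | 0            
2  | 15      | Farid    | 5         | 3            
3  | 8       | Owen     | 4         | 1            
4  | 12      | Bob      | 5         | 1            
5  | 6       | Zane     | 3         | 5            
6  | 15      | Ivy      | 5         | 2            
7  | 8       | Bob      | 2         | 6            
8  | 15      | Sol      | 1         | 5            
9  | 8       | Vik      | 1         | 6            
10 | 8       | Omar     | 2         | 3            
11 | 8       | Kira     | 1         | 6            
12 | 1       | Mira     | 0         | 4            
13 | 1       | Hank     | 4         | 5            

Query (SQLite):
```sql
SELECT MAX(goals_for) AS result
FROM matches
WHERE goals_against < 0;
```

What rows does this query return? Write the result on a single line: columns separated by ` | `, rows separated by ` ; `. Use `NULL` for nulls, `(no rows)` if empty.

NULL

Rows where goals_against < 0 → goals_for values: [].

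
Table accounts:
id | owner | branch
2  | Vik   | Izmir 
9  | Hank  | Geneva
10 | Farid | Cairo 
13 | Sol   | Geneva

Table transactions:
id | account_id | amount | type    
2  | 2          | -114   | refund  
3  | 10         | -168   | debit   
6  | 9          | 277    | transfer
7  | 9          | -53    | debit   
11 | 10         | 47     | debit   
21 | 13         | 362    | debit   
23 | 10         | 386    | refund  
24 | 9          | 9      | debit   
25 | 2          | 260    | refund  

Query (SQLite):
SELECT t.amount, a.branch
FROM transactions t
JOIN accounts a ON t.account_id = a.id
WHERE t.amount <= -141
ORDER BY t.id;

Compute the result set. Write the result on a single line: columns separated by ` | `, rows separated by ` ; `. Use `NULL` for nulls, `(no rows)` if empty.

Each transactions row matches the accounts row where account_id = accounts.id.
Then keep rows with t.amount <= -141.

-168 | Cairo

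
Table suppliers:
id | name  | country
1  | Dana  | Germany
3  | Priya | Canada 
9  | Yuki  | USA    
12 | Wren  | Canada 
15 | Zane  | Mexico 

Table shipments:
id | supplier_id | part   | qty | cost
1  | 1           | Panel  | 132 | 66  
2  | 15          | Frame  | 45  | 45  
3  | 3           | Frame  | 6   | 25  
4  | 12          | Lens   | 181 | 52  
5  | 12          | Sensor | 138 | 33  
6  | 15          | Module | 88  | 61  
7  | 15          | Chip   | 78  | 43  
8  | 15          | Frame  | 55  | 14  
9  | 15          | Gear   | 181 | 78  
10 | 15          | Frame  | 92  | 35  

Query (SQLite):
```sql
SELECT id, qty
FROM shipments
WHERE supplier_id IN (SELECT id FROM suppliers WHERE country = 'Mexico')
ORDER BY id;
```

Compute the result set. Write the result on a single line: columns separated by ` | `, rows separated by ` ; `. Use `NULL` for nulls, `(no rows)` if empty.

Inner query: suppliers.id where country = 'Mexico'.
Outer: keep shipments rows whose supplier_id is in that set.
Inner query → {15}

2 | 45 ; 6 | 88 ; 7 | 78 ; 8 | 55 ; 9 | 181 ; 10 | 92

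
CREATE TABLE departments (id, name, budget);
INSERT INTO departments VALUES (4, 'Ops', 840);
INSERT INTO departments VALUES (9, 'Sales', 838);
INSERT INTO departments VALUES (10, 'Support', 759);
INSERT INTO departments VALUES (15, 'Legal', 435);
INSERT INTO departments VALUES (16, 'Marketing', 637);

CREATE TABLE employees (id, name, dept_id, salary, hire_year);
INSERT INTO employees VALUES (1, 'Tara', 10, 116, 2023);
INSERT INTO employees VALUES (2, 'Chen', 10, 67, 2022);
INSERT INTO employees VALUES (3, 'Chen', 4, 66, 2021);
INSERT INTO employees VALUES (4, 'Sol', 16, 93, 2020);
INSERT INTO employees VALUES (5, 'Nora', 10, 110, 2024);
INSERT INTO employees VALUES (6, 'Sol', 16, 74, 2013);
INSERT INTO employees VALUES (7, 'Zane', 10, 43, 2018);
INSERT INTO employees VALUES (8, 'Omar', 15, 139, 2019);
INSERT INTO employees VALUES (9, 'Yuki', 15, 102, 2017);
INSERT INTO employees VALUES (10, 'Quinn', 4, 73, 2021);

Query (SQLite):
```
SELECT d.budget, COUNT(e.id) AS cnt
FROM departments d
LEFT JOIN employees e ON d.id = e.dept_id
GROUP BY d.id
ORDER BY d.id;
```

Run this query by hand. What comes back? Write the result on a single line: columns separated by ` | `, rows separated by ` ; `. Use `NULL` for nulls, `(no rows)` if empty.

840 | 2 ; 838 | 0 ; 759 | 4 ; 435 | 2 ; 637 | 2

LEFT JOIN keeps every departments row; unmatched ones get NULL for employees columns.
Group by departments.id and compute COUNT(e.id). COUNT(col) of an all-NULL group is 0.
  4: ids {3, 10} → COUNT(e.id)=2
  9: ids {—} → COUNT(e.id)=0
  10: ids {1, 2, 5, 7} → COUNT(e.id)=4
  15: ids {8, 9} → COUNT(e.id)=2
  16: ids {4, 6} → COUNT(e.id)=2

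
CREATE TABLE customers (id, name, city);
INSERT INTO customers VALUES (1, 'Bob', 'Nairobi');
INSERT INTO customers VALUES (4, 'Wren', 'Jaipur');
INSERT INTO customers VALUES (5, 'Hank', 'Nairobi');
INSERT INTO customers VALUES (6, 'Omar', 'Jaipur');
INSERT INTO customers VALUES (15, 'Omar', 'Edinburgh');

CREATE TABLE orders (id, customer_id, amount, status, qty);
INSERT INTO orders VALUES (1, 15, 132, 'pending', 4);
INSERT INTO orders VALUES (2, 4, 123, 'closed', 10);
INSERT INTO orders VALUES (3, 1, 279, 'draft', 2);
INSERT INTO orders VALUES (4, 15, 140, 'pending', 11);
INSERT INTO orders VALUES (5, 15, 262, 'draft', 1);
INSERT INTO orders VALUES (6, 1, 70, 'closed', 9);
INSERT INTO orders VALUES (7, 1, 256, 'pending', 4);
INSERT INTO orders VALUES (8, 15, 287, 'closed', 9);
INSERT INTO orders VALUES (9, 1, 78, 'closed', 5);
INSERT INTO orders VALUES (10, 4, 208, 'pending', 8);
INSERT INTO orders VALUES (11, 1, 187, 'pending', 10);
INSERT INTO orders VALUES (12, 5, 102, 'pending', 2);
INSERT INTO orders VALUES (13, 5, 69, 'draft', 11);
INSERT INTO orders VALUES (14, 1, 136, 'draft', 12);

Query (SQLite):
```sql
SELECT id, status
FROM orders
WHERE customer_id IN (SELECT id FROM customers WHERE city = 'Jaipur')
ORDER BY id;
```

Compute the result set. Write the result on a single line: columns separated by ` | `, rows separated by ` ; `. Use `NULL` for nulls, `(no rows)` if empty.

2 | closed ; 10 | pending

Inner query: customers.id where city = 'Jaipur'.
Outer: keep orders rows whose customer_id is in that set.
Inner query → {4, 6}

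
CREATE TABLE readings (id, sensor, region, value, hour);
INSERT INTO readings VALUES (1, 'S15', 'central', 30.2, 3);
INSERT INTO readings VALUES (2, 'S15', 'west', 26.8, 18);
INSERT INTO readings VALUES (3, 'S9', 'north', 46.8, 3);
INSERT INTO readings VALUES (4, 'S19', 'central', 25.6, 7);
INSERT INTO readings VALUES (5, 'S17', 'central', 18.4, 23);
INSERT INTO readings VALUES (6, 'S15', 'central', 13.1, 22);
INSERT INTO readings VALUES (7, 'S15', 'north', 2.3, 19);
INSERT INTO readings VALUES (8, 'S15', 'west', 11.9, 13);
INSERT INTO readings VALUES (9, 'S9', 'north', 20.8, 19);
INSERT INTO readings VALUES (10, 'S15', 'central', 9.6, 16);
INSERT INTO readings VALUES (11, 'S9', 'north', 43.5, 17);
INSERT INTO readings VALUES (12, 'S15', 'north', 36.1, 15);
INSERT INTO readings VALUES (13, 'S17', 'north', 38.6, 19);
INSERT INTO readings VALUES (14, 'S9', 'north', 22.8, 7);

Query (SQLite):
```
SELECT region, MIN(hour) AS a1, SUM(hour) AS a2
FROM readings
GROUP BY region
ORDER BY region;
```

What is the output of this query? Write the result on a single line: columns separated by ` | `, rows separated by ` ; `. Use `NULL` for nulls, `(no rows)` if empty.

central | 3 | 71 ; north | 3 | 99 ; west | 13 | 31

Group readings by region.
Per group compute: MIN(hour), SUM(hour).
  central: ids {1, 4, 5, 6, 10} → MIN(hour)=3, SUM(hour)=71
  north: ids {3, 7, 9, 11, 12, 13, 14} → MIN(hour)=3, SUM(hour)=99
  west: ids {2, 8} → MIN(hour)=13, SUM(hour)=31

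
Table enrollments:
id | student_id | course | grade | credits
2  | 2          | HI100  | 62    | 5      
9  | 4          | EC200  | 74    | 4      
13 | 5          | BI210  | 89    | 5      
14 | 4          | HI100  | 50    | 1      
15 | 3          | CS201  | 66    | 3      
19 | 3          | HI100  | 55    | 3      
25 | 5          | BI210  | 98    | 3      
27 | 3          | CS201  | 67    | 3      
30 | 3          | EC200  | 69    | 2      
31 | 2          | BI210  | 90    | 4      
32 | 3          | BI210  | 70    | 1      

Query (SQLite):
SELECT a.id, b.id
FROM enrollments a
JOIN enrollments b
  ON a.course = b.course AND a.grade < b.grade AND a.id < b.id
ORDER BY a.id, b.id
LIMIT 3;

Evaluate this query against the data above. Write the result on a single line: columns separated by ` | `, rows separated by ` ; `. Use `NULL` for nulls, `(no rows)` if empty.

13 | 25 ; 13 | 31 ; 14 | 19

Pairs (a,b) with same course, a.grade < b.grade, a.id < b.id.
course groups: BI210:{13,25,31,32} CS201:{15,27} EC200:{9,30} HI100:{2,14,19}
Ordered by (a.id, b.id); first 3.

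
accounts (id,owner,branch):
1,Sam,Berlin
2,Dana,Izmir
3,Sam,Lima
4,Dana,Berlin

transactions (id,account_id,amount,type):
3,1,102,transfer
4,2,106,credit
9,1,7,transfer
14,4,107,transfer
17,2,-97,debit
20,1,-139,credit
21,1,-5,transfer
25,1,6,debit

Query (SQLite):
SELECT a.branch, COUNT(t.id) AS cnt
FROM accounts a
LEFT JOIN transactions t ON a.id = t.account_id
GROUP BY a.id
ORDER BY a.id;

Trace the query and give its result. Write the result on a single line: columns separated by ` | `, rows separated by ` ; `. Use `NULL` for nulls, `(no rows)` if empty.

LEFT JOIN keeps every accounts row; unmatched ones get NULL for transactions columns.
Group by accounts.id and compute COUNT(t.id). COUNT(col) of an all-NULL group is 0.
  1: ids {3, 9, 20, 21, 25} → COUNT(t.id)=5
  2: ids {4, 17} → COUNT(t.id)=2
  3: ids {—} → COUNT(t.id)=0
  4: ids {14} → COUNT(t.id)=1

Berlin | 5 ; Izmir | 2 ; Lima | 0 ; Berlin | 1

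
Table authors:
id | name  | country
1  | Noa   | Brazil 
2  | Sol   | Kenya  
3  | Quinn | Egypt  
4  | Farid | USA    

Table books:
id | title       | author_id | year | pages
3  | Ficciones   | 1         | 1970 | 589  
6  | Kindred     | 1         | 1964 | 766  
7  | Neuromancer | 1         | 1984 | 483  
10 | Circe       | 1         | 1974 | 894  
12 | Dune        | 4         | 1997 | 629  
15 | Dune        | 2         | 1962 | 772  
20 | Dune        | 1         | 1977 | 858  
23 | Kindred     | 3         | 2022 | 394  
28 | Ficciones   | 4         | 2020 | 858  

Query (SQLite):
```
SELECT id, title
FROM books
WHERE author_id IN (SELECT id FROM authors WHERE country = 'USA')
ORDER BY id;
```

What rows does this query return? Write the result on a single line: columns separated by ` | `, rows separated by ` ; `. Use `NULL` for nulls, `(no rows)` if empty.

Inner query: authors.id where country = 'USA'.
Outer: keep books rows whose author_id is in that set.
Inner query → {4}

12 | Dune ; 28 | Ficciones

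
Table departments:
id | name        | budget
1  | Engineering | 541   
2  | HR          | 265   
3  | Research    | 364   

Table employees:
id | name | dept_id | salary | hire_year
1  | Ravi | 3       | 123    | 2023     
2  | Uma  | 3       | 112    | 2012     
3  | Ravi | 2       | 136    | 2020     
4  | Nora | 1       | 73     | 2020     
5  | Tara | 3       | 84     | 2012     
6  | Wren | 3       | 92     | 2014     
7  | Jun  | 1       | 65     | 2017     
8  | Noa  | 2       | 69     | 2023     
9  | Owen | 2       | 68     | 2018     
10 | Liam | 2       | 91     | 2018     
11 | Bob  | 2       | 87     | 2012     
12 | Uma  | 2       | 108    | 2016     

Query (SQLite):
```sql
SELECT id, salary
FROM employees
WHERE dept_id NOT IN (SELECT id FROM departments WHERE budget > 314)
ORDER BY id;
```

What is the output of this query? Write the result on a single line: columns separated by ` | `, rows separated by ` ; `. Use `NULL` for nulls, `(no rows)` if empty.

Inner query: departments.id where budget > 314.
Outer: keep employees rows whose dept_id is not in that set.
Inner query → {1, 3}

3 | 136 ; 8 | 69 ; 9 | 68 ; 10 | 91 ; 11 | 87 ; 12 | 108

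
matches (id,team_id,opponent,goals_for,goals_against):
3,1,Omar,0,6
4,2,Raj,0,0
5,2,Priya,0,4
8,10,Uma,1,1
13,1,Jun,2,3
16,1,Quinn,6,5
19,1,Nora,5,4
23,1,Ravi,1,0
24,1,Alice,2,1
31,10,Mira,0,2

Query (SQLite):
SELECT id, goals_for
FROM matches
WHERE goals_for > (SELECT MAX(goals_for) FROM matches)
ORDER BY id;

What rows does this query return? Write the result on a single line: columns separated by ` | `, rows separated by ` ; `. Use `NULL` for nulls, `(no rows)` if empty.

(no rows)

Scalar subquery: MAX(goals_for) over all matches rows = 6.
Keep rows where goals_for > that value.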